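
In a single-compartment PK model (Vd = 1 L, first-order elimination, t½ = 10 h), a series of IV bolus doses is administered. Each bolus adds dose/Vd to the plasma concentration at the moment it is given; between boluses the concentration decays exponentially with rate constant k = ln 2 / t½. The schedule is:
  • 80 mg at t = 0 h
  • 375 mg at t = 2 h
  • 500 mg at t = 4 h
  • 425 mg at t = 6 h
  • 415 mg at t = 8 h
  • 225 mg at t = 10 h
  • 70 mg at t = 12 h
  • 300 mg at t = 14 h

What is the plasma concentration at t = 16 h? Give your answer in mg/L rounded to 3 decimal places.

1299.641 mg/L

k = ln 2 / 10 = 0.06931 per h
Dose 1 (80 mg at t=0 h): 80·exp(−0.06931·16) = 26.390 mg/L
Dose 2 (375 mg at t=2 h): 375·exp(−0.06931·14) = 142.098 mg/L
Dose 3 (500 mg at t=4 h): 500·exp(−0.06931·12) = 217.638 mg/L
Dose 4 (425 mg at t=6 h): 425·exp(−0.06931·10) = 212.500 mg/L
Dose 5 (415 mg at t=8 h): 415·exp(−0.06931·8) = 238.355 mg/L
Dose 6 (225 mg at t=10 h): 225·exp(−0.06931·6) = 148.445 mg/L
Dose 7 (70 mg at t=12 h): 70·exp(−0.06931·4) = 53.050 mg/L
Dose 8 (300 mg at t=14 h): 300·exp(−0.06931·2) = 261.165 mg/L
C(16) = 26.390 + 142.098 + 217.638 + 212.500 + 238.355 + 148.445 + 53.050 + 261.165 = 1299.641 mg/L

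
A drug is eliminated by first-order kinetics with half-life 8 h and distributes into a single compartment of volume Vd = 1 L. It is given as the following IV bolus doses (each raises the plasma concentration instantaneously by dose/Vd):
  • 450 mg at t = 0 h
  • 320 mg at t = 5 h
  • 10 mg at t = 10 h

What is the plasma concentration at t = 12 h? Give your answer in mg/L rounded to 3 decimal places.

k = ln 2 / 8 = 0.08664 per h
Dose 1 (450 mg at t=0 h): 450·exp(−0.08664·12) = 159.099 mg/L
Dose 2 (320 mg at t=5 h): 320·exp(−0.08664·7) = 174.481 mg/L
Dose 3 (10 mg at t=10 h): 10·exp(−0.08664·2) = 8.409 mg/L
C(12) = 159.099 + 174.481 + 8.409 = 341.989 mg/L

341.989 mg/L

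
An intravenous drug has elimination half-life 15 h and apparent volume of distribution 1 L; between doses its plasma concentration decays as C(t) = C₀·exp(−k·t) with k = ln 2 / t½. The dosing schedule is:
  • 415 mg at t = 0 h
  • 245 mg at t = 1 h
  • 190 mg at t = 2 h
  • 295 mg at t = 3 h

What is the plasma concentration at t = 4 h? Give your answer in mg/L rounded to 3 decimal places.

k = ln 2 / 15 = 0.04621 per h
Dose 1 (415 mg at t=0 h): 415·exp(−0.04621·4) = 344.964 mg/L
Dose 2 (245 mg at t=1 h): 245·exp(−0.04621·3) = 213.285 mg/L
Dose 3 (190 mg at t=2 h): 190·exp(−0.04621·2) = 173.227 mg/L
Dose 4 (295 mg at t=3 h): 295·exp(−0.04621·1) = 281.678 mg/L
C(4) = 344.964 + 213.285 + 173.227 + 281.678 = 1013.154 mg/L

1013.154 mg/L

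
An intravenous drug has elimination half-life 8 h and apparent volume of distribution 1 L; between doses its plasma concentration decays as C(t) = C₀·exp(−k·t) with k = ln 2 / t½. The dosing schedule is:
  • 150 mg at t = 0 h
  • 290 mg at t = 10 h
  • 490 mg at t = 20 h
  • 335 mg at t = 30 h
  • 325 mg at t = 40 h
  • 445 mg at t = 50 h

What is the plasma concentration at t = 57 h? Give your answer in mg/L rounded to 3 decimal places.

375.308 mg/L

k = ln 2 / 8 = 0.08664 per h
Dose 1 (150 mg at t=0 h): 150·exp(−0.08664·57) = 1.075 mg/L
Dose 2 (290 mg at t=10 h): 290·exp(−0.08664·47) = 4.941 mg/L
Dose 3 (490 mg at t=20 h): 490·exp(−0.08664·37) = 19.858 mg/L
Dose 4 (335 mg at t=30 h): 335·exp(−0.08664·27) = 32.290 mg/L
Dose 5 (325 mg at t=40 h): 325·exp(−0.08664·17) = 74.507 mg/L
Dose 6 (445 mg at t=50 h): 445·exp(−0.08664·7) = 242.638 mg/L
C(57) = 1.075 + 4.941 + 19.858 + 32.290 + 74.507 + 242.638 = 375.308 mg/L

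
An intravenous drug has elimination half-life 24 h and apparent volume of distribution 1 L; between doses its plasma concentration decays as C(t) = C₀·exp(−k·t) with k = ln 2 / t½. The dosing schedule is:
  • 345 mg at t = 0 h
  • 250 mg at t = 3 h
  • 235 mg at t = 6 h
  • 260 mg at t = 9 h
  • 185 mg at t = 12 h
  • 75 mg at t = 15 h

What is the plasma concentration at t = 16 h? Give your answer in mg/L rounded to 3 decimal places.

k = ln 2 / 24 = 0.02888 per h
Dose 1 (345 mg at t=0 h): 345·exp(−0.02888·16) = 217.336 mg/L
Dose 2 (250 mg at t=3 h): 250·exp(−0.02888·13) = 171.744 mg/L
Dose 3 (235 mg at t=6 h): 235·exp(−0.02888·10) = 176.051 mg/L
Dose 4 (260 mg at t=9 h): 260·exp(−0.02888·7) = 212.409 mg/L
Dose 5 (185 mg at t=12 h): 185·exp(−0.02888·4) = 164.816 mg/L
Dose 6 (75 mg at t=15 h): 75·exp(−0.02888·1) = 72.865 mg/L
C(16) = 217.336 + 171.744 + 176.051 + 212.409 + 164.816 + 72.865 = 1015.222 mg/L

1015.222 mg/L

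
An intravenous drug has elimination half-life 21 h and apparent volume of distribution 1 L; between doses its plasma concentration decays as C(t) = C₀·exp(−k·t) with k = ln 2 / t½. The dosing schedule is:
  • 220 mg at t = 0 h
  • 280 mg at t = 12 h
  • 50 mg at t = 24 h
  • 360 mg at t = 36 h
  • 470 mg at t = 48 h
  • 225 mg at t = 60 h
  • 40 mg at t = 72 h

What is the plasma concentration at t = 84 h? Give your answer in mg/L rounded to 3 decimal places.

392.532 mg/L

k = ln 2 / 21 = 0.03301 per h
Dose 1 (220 mg at t=0 h): 220·exp(−0.03301·84) = 13.750 mg/L
Dose 2 (280 mg at t=12 h): 280·exp(−0.03301·72) = 26.005 mg/L
Dose 3 (50 mg at t=24 h): 50·exp(−0.03301·60) = 6.901 mg/L
Dose 4 (360 mg at t=36 h): 360·exp(−0.03301·48) = 73.830 mg/L
Dose 5 (470 mg at t=48 h): 470·exp(−0.03301·36) = 143.234 mg/L
Dose 6 (225 mg at t=60 h): 225·exp(−0.03301·24) = 101.894 mg/L
Dose 7 (40 mg at t=72 h): 40·exp(−0.03301·12) = 26.918 mg/L
C(84) = 13.750 + 26.005 + 6.901 + 73.830 + 143.234 + 101.894 + 26.918 = 392.532 mg/L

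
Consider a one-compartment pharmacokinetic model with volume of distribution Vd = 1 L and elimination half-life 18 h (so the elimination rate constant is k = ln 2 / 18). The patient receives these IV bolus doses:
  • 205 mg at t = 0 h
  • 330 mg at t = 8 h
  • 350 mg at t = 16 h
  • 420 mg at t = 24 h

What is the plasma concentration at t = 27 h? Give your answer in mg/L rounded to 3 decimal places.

k = ln 2 / 18 = 0.03851 per h
Dose 1 (205 mg at t=0 h): 205·exp(−0.03851·27) = 72.478 mg/L
Dose 2 (330 mg at t=8 h): 330·exp(−0.03851·19) = 158.767 mg/L
Dose 3 (350 mg at t=16 h): 350·exp(−0.03851·11) = 229.142 mg/L
Dose 4 (420 mg at t=24 h): 420·exp(−0.03851·3) = 374.177 mg/L
C(27) = 72.478 + 158.767 + 229.142 + 374.177 = 834.565 mg/L

834.565 mg/L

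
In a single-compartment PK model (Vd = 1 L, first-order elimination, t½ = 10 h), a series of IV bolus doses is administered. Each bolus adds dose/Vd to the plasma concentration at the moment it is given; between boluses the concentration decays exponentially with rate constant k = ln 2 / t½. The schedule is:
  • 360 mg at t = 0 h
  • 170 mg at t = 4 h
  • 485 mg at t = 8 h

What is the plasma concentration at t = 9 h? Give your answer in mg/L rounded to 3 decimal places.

765.648 mg/L

k = ln 2 / 10 = 0.06931 per h
Dose 1 (360 mg at t=0 h): 360·exp(−0.06931·9) = 192.919 mg/L
Dose 2 (170 mg at t=4 h): 170·exp(−0.06931·5) = 120.208 mg/L
Dose 3 (485 mg at t=8 h): 485·exp(−0.06931·1) = 452.521 mg/L
C(9) = 192.919 + 120.208 + 452.521 = 765.648 mg/L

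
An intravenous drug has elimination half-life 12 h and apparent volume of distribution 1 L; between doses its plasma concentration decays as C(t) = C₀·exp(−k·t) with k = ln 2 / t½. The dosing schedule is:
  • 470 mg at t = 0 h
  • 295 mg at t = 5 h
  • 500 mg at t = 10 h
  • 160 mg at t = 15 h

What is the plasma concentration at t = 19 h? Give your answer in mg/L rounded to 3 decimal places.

k = ln 2 / 12 = 0.05776 per h
Dose 1 (470 mg at t=0 h): 470·exp(−0.05776·19) = 156.844 mg/L
Dose 2 (295 mg at t=5 h): 295·exp(−0.05776·14) = 131.408 mg/L
Dose 3 (500 mg at t=10 h): 500·exp(−0.05776·9) = 297.302 mg/L
Dose 4 (160 mg at t=15 h): 160·exp(−0.05776·4) = 126.992 mg/L
C(19) = 156.844 + 131.408 + 297.302 + 126.992 = 712.545 mg/L

712.545 mg/L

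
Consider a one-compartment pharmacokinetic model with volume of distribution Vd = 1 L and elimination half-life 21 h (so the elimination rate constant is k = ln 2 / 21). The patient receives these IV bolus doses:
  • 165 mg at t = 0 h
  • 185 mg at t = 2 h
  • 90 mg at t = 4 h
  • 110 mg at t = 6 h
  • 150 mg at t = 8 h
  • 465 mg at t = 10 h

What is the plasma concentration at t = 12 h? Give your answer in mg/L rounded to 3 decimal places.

970.121 mg/L

k = ln 2 / 21 = 0.03301 per h
Dose 1 (165 mg at t=0 h): 165·exp(−0.03301·12) = 111.037 mg/L
Dose 2 (185 mg at t=2 h): 185·exp(−0.03301·10) = 132.992 mg/L
Dose 3 (90 mg at t=4 h): 90·exp(−0.03301·8) = 69.114 mg/L
Dose 4 (110 mg at t=6 h): 110·exp(−0.03301·6) = 90.237 mg/L
Dose 5 (150 mg at t=8 h): 150·exp(−0.03301·4) = 131.447 mg/L
Dose 6 (465 mg at t=10 h): 465·exp(−0.03301·2) = 435.295 mg/L
C(12) = 111.037 + 132.992 + 69.114 + 90.237 + 131.447 + 435.295 = 970.121 mg/L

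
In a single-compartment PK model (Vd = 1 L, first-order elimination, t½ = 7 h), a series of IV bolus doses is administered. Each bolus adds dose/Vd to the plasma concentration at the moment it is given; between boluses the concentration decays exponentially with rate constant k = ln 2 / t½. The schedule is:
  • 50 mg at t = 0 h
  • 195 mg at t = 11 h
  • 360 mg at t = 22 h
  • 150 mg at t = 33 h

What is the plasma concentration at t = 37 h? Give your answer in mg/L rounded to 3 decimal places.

198.596 mg/L

k = ln 2 / 7 = 0.09902 per h
Dose 1 (50 mg at t=0 h): 50·exp(−0.09902·37) = 1.282 mg/L
Dose 2 (195 mg at t=11 h): 195·exp(−0.09902·26) = 14.857 mg/L
Dose 3 (360 mg at t=22 h): 360·exp(−0.09902·15) = 81.515 mg/L
Dose 4 (150 mg at t=33 h): 150·exp(−0.09902·4) = 100.943 mg/L
C(37) = 1.282 + 14.857 + 81.515 + 100.943 = 198.596 mg/L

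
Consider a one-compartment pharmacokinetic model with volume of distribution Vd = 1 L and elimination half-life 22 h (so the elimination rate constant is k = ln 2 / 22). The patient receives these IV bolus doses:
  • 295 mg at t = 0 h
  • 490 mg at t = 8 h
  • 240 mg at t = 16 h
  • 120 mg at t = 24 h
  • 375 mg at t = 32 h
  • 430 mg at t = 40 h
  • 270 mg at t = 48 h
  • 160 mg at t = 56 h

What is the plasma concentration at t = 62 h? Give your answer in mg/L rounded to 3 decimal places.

890.665 mg/L

k = ln 2 / 22 = 0.03151 per h
Dose 1 (295 mg at t=0 h): 295·exp(−0.03151·62) = 41.828 mg/L
Dose 2 (490 mg at t=8 h): 490·exp(−0.03151·54) = 89.393 mg/L
Dose 3 (240 mg at t=16 h): 240·exp(−0.03151·46) = 56.336 mg/L
Dose 4 (120 mg at t=24 h): 120·exp(−0.03151·38) = 36.243 mg/L
Dose 5 (375 mg at t=32 h): 375·exp(−0.03151·30) = 145.726 mg/L
Dose 6 (430 mg at t=40 h): 430·exp(−0.03151·22) = 215.000 mg/L
Dose 7 (270 mg at t=48 h): 270·exp(−0.03151·14) = 173.700 mg/L
Dose 8 (160 mg at t=56 h): 160·exp(−0.03151·6) = 132.441 mg/L
C(62) = 41.828 + 89.393 + 56.336 + 36.243 + 145.726 + 215.000 + 173.700 + 132.441 = 890.665 mg/L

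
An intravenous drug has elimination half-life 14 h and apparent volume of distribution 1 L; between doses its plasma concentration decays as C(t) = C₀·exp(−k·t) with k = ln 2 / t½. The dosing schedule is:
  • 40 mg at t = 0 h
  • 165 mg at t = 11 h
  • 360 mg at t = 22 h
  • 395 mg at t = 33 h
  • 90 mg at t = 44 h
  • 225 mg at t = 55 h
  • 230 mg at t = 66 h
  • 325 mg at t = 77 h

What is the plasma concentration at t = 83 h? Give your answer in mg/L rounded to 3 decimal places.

466.022 mg/L

k = ln 2 / 14 = 0.04951 per h
Dose 1 (40 mg at t=0 h): 40·exp(−0.04951·83) = 0.657 mg/L
Dose 2 (165 mg at t=11 h): 165·exp(−0.04951·72) = 4.670 mg/L
Dose 3 (360 mg at t=22 h): 360·exp(−0.04951·61) = 17.566 mg/L
Dose 4 (395 mg at t=33 h): 395·exp(−0.04951·50) = 33.227 mg/L
Dose 5 (90 mg at t=44 h): 90·exp(−0.04951·39) = 13.051 mg/L
Dose 6 (225 mg at t=55 h): 225·exp(−0.04951·28) = 56.250 mg/L
Dose 7 (230 mg at t=66 h): 230·exp(−0.04951·17) = 99.127 mg/L
Dose 8 (325 mg at t=77 h): 325·exp(−0.04951·6) = 241.474 mg/L
C(83) = 0.657 + 4.670 + 17.566 + 33.227 + 13.051 + 56.250 + 99.127 + 241.474 = 466.022 mg/L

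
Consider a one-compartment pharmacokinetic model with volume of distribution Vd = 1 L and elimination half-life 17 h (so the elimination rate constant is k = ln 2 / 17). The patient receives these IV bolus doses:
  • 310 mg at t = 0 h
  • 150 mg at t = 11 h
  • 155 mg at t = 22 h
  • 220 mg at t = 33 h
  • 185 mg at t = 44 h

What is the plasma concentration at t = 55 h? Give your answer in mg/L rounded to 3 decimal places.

k = ln 2 / 17 = 0.04077 per h
Dose 1 (310 mg at t=0 h): 310·exp(−0.04077·55) = 32.919 mg/L
Dose 2 (150 mg at t=11 h): 150·exp(−0.04077·44) = 24.943 mg/L
Dose 3 (155 mg at t=22 h): 155·exp(−0.04077·33) = 40.363 mg/L
Dose 4 (220 mg at t=33 h): 220·exp(−0.04077·22) = 89.713 mg/L
Dose 5 (185 mg at t=44 h): 185·exp(−0.04077·11) = 118.137 mg/L
C(55) = 32.919 + 24.943 + 40.363 + 89.713 + 118.137 = 306.075 mg/L

306.075 mg/L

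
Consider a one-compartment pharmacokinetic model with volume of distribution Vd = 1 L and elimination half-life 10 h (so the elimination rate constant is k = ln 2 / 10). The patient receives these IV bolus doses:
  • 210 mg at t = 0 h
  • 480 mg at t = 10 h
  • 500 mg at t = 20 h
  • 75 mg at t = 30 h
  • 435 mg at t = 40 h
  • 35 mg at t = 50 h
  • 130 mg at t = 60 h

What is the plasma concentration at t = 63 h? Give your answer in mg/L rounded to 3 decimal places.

k = ln 2 / 10 = 0.06931 per h
Dose 1 (210 mg at t=0 h): 210·exp(−0.06931·63) = 2.665 mg/L
Dose 2 (480 mg at t=10 h): 480·exp(−0.06931·53) = 12.184 mg/L
Dose 3 (500 mg at t=20 h): 500·exp(−0.06931·43) = 25.383 mg/L
Dose 4 (75 mg at t=30 h): 75·exp(−0.06931·33) = 7.615 mg/L
Dose 5 (435 mg at t=40 h): 435·exp(−0.06931·23) = 88.332 mg/L
Dose 6 (35 mg at t=50 h): 35·exp(−0.06931·13) = 14.214 mg/L
Dose 7 (130 mg at t=60 h): 130·exp(−0.06931·3) = 105.593 mg/L
C(63) = 2.665 + 12.184 + 25.383 + 7.615 + 88.332 + 14.214 + 105.593 = 255.986 mg/L

255.986 mg/L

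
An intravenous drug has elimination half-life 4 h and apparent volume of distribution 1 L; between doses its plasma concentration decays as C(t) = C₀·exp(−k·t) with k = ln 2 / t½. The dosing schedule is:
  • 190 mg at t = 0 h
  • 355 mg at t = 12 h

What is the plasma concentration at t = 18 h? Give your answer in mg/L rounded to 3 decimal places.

k = ln 2 / 4 = 0.17329 per h
Dose 1 (190 mg at t=0 h): 190·exp(−0.17329·18) = 8.397 mg/L
Dose 2 (355 mg at t=12 h): 355·exp(−0.17329·6) = 125.511 mg/L
C(18) = 8.397 + 125.511 = 133.908 mg/L

133.908 mg/L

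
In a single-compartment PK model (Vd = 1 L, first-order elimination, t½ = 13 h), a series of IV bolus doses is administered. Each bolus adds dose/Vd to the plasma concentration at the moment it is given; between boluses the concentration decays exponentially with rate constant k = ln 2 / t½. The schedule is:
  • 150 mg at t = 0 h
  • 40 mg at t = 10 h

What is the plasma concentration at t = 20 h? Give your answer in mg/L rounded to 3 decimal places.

k = ln 2 / 13 = 0.05332 per h
Dose 1 (150 mg at t=0 h): 150·exp(−0.05332·20) = 51.638 mg/L
Dose 2 (40 mg at t=10 h): 40·exp(−0.05332·10) = 23.469 mg/L
C(20) = 51.638 + 23.469 = 75.107 mg/L

75.107 mg/L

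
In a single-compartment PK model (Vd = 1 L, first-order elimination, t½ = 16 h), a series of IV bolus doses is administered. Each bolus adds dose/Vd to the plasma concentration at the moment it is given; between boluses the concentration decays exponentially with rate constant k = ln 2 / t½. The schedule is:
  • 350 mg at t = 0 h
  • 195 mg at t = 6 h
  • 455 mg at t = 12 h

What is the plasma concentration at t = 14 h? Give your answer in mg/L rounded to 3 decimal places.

k = ln 2 / 16 = 0.04332 per h
Dose 1 (350 mg at t=0 h): 350·exp(−0.04332·14) = 190.839 mg/L
Dose 2 (195 mg at t=6 h): 195·exp(−0.04332·8) = 137.886 mg/L
Dose 3 (455 mg at t=12 h): 455·exp(−0.04332·2) = 417.237 mg/L
C(14) = 190.839 + 137.886 + 417.237 = 745.962 mg/L

745.962 mg/L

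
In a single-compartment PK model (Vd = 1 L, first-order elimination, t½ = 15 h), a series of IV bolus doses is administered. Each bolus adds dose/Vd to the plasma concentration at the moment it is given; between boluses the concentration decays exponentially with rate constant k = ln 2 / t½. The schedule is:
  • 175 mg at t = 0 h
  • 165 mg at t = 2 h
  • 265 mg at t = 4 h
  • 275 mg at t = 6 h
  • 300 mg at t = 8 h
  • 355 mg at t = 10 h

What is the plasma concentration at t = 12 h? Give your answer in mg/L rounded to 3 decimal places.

1169.002 mg/L

k = ln 2 / 15 = 0.04621 per h
Dose 1 (175 mg at t=0 h): 175·exp(−0.04621·12) = 100.511 mg/L
Dose 2 (165 mg at t=2 h): 165·exp(−0.04621·10) = 103.943 mg/L
Dose 3 (265 mg at t=4 h): 265·exp(−0.04621·8) = 183.103 mg/L
Dose 4 (275 mg at t=6 h): 275·exp(−0.04621·6) = 208.411 mg/L
Dose 5 (300 mg at t=8 h): 300·exp(−0.04621·4) = 249.371 mg/L
Dose 6 (355 mg at t=10 h): 355·exp(−0.04621·2) = 323.661 mg/L
C(12) = 100.511 + 103.943 + 183.103 + 208.411 + 249.371 + 323.661 = 1169.002 mg/L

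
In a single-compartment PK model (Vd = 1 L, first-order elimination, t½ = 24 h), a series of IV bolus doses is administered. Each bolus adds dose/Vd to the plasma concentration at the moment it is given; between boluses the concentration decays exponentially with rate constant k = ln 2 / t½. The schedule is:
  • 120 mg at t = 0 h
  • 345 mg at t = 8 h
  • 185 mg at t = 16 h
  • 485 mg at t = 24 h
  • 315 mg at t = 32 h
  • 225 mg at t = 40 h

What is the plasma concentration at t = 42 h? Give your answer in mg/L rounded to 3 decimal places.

k = ln 2 / 24 = 0.02888 per h
Dose 1 (120 mg at t=0 h): 120·exp(−0.02888·42) = 35.676 mg/L
Dose 2 (345 mg at t=8 h): 345·exp(−0.02888·34) = 129.229 mg/L
Dose 3 (185 mg at t=16 h): 185·exp(−0.02888·26) = 87.308 mg/L
Dose 4 (485 mg at t=24 h): 485·exp(−0.02888·18) = 288.383 mg/L
Dose 5 (315 mg at t=32 h): 315·exp(−0.02888·10) = 235.983 mg/L
Dose 6 (225 mg at t=40 h): 225·exp(−0.02888·2) = 212.372 mg/L
C(42) = 35.676 + 129.229 + 87.308 + 288.383 + 235.983 + 212.372 = 988.951 mg/L

988.951 mg/L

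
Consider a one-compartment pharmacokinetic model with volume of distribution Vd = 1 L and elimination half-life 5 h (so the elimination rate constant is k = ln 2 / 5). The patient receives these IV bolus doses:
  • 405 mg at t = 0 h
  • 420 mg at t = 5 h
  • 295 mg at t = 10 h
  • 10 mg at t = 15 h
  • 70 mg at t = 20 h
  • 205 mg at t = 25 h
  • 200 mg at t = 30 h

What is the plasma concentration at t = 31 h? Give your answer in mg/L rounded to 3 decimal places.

k = ln 2 / 5 = 0.13863 per h
Dose 1 (405 mg at t=0 h): 405·exp(−0.13863·31) = 5.509 mg/L
Dose 2 (420 mg at t=5 h): 420·exp(−0.13863·26) = 11.426 mg/L
Dose 3 (295 mg at t=10 h): 295·exp(−0.13863·21) = 16.051 mg/L
Dose 4 (10 mg at t=15 h): 10·exp(−0.13863·16) = 1.088 mg/L
Dose 5 (70 mg at t=20 h): 70·exp(−0.13863·11) = 15.235 mg/L
Dose 6 (205 mg at t=25 h): 205·exp(−0.13863·6) = 89.231 mg/L
Dose 7 (200 mg at t=30 h): 200·exp(−0.13863·1) = 174.110 mg/L
C(31) = 5.509 + 11.426 + 16.051 + 1.088 + 15.235 + 89.231 + 174.110 = 312.650 mg/L

312.650 mg/L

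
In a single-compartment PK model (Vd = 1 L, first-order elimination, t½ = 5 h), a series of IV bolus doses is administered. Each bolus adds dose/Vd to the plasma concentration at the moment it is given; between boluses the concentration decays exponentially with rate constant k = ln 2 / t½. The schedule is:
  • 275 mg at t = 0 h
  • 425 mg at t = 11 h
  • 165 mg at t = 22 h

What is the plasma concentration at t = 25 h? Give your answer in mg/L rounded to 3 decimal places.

178.478 mg/L

k = ln 2 / 5 = 0.13863 per h
Dose 1 (275 mg at t=0 h): 275·exp(−0.13863·25) = 8.594 mg/L
Dose 2 (425 mg at t=11 h): 425·exp(−0.13863·14) = 61.025 mg/L
Dose 3 (165 mg at t=22 h): 165·exp(−0.13863·3) = 108.859 mg/L
C(25) = 8.594 + 61.025 + 108.859 = 178.478 mg/L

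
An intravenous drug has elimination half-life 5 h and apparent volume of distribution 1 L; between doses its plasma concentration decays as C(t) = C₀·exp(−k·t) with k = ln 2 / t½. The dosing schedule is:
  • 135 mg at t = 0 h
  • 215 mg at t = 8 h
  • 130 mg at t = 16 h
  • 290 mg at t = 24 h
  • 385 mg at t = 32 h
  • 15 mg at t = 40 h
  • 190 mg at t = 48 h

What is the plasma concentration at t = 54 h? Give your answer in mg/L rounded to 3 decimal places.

k = ln 2 / 5 = 0.13863 per h
Dose 1 (135 mg at t=0 h): 135·exp(−0.13863·54) = 0.076 mg/L
Dose 2 (215 mg at t=8 h): 215·exp(−0.13863·46) = 0.366 mg/L
Dose 3 (130 mg at t=16 h): 130·exp(−0.13863·38) = 0.670 mg/L
Dose 4 (290 mg at t=24 h): 290·exp(−0.13863·30) = 4.531 mg/L
Dose 5 (385 mg at t=32 h): 385·exp(−0.13863·22) = 18.236 mg/L
Dose 6 (15 mg at t=40 h): 15·exp(−0.13863·14) = 2.154 mg/L
Dose 7 (190 mg at t=48 h): 190·exp(−0.13863·6) = 82.702 mg/L
C(54) = 0.076 + 0.366 + 0.670 + 4.531 + 18.236 + 2.154 + 82.702 = 108.735 mg/L

108.735 mg/L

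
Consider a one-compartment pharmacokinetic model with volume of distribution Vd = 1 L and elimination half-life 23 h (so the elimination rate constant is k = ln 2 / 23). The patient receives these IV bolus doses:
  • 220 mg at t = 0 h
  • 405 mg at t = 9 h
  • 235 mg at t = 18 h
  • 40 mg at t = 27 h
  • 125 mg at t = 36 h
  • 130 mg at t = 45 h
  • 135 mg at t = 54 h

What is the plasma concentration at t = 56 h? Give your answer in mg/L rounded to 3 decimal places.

519.230 mg/L

k = ln 2 / 23 = 0.03014 per h
Dose 1 (220 mg at t=0 h): 220·exp(−0.03014·56) = 40.689 mg/L
Dose 2 (405 mg at t=9 h): 405·exp(−0.03014·47) = 98.244 mg/L
Dose 3 (235 mg at t=18 h): 235·exp(−0.03014·38) = 74.768 mg/L
Dose 4 (40 mg at t=27 h): 40·exp(−0.03014·29) = 16.692 mg/L
Dose 5 (125 mg at t=36 h): 125·exp(−0.03014·20) = 68.414 mg/L
Dose 6 (130 mg at t=45 h): 130·exp(−0.03014·11) = 93.320 mg/L
Dose 7 (135 mg at t=54 h): 135·exp(−0.03014·2) = 127.103 mg/L
C(56) = 40.689 + 98.244 + 74.768 + 16.692 + 68.414 + 93.320 + 127.103 = 519.230 mg/L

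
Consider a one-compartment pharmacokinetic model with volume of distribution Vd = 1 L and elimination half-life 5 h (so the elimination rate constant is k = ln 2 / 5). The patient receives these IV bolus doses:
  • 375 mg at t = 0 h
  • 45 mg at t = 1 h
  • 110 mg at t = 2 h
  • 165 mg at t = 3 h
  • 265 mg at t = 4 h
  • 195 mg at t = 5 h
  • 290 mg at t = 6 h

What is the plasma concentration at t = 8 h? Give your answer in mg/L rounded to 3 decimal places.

771.769 mg/L

k = ln 2 / 5 = 0.13863 per h
Dose 1 (375 mg at t=0 h): 375·exp(−0.13863·8) = 123.704 mg/L
Dose 2 (45 mg at t=1 h): 45·exp(−0.13863·7) = 17.052 mg/L
Dose 3 (110 mg at t=2 h): 110·exp(−0.13863·6) = 47.880 mg/L
Dose 4 (165 mg at t=3 h): 165·exp(−0.13863·5) = 82.500 mg/L
Dose 5 (265 mg at t=4 h): 265·exp(−0.13863·4) = 152.203 mg/L
Dose 6 (195 mg at t=5 h): 195·exp(−0.13863·3) = 128.652 mg/L
Dose 7 (290 mg at t=6 h): 290·exp(−0.13863·2) = 219.779 mg/L
C(8) = 123.704 + 17.052 + 47.880 + 82.500 + 152.203 + 128.652 + 219.779 = 771.769 mg/L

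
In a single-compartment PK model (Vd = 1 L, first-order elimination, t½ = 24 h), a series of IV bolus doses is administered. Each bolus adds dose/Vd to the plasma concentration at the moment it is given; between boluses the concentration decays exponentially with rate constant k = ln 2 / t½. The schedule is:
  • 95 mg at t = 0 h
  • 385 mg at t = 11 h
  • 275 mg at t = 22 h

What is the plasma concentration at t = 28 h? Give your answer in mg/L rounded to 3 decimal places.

509.195 mg/L

k = ln 2 / 24 = 0.02888 per h
Dose 1 (95 mg at t=0 h): 95·exp(−0.02888·28) = 42.318 mg/L
Dose 2 (385 mg at t=11 h): 385·exp(−0.02888·17) = 235.630 mg/L
Dose 3 (275 mg at t=22 h): 275·exp(−0.02888·6) = 231.247 mg/L
C(28) = 42.318 + 235.630 + 231.247 = 509.195 mg/L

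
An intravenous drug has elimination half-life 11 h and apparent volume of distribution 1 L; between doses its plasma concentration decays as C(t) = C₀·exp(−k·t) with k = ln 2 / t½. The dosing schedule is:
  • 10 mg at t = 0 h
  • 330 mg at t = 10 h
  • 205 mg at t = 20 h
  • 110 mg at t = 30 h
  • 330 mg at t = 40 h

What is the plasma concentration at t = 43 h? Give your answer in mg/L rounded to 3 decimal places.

411.682 mg/L

k = ln 2 / 11 = 0.06301 per h
Dose 1 (10 mg at t=0 h): 10·exp(−0.06301·43) = 0.666 mg/L
Dose 2 (330 mg at t=10 h): 330·exp(−0.06301·33) = 41.250 mg/L
Dose 3 (205 mg at t=20 h): 205·exp(−0.06301·23) = 48.120 mg/L
Dose 4 (110 mg at t=30 h): 110·exp(−0.06301·13) = 48.488 mg/L
Dose 5 (330 mg at t=40 h): 330·exp(−0.06301·3) = 273.159 mg/L
C(43) = 0.666 + 41.250 + 48.120 + 48.488 + 273.159 = 411.682 mg/L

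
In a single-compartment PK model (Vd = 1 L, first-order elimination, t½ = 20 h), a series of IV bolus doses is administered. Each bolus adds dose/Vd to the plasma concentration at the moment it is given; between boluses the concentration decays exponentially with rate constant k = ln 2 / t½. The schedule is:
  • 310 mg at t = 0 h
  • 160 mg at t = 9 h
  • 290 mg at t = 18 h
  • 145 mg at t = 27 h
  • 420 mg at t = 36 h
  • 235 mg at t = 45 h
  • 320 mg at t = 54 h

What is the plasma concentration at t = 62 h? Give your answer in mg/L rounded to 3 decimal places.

711.332 mg/L

k = ln 2 / 20 = 0.03466 per h
Dose 1 (310 mg at t=0 h): 310·exp(−0.03466·62) = 36.155 mg/L
Dose 2 (160 mg at t=9 h): 160·exp(−0.03466·53) = 25.491 mg/L
Dose 3 (290 mg at t=18 h): 290·exp(−0.03466·44) = 63.115 mg/L
Dose 4 (145 mg at t=27 h): 145·exp(−0.03466·35) = 43.109 mg/L
Dose 5 (420 mg at t=36 h): 420·exp(−0.03466·26) = 170.573 mg/L
Dose 6 (235 mg at t=45 h): 235·exp(−0.03466·17) = 130.374 mg/L
Dose 7 (320 mg at t=54 h): 320·exp(−0.03466·8) = 242.515 mg/L
C(62) = 36.155 + 25.491 + 63.115 + 43.109 + 170.573 + 130.374 + 242.515 = 711.332 mg/L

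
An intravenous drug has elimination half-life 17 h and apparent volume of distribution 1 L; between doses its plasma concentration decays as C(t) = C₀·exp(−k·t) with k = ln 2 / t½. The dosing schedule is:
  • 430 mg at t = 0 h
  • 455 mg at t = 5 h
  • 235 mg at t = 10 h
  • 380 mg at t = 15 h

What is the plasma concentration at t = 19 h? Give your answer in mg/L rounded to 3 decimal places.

940.896 mg/L

k = ln 2 / 17 = 0.04077 per h
Dose 1 (430 mg at t=0 h): 430·exp(−0.04077·19) = 198.163 mg/L
Dose 2 (455 mg at t=5 h): 455·exp(−0.04077·14) = 257.101 mg/L
Dose 3 (235 mg at t=10 h): 235·exp(−0.04077·9) = 162.817 mg/L
Dose 4 (380 mg at t=15 h): 380·exp(−0.04077·4) = 322.814 mg/L
C(19) = 198.163 + 257.101 + 162.817 + 322.814 = 940.896 mg/L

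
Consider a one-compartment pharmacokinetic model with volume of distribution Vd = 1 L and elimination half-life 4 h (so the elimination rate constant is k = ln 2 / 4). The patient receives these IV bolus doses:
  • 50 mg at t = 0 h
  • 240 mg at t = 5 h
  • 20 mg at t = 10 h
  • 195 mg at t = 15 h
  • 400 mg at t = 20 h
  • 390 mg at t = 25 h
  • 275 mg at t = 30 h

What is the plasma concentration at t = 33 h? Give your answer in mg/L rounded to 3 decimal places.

k = ln 2 / 4 = 0.17329 per h
Dose 1 (50 mg at t=0 h): 50·exp(−0.17329·33) = 0.164 mg/L
Dose 2 (240 mg at t=5 h): 240·exp(−0.17329·28) = 1.875 mg/L
Dose 3 (20 mg at t=10 h): 20·exp(−0.17329·23) = 0.372 mg/L
Dose 4 (195 mg at t=15 h): 195·exp(−0.17329·18) = 8.618 mg/L
Dose 5 (400 mg at t=20 h): 400·exp(−0.17329·13) = 42.045 mg/L
Dose 6 (390 mg at t=25 h): 390·exp(−0.17329·8) = 97.500 mg/L
Dose 7 (275 mg at t=30 h): 275·exp(−0.17329·3) = 163.516 mg/L
C(33) = 0.164 + 1.875 + 0.372 + 8.618 + 42.045 + 97.500 + 163.516 = 314.090 mg/L

314.090 mg/L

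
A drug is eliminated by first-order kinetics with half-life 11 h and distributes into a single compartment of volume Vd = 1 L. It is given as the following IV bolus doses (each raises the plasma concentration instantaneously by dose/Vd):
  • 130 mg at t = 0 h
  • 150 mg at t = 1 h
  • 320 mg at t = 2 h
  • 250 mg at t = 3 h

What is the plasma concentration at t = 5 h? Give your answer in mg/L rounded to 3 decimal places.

696.726 mg/L

k = ln 2 / 11 = 0.06301 per h
Dose 1 (130 mg at t=0 h): 130·exp(−0.06301·5) = 94.866 mg/L
Dose 2 (150 mg at t=1 h): 150·exp(−0.06301·4) = 116.580 mg/L
Dose 3 (320 mg at t=2 h): 320·exp(−0.06301·3) = 264.881 mg/L
Dose 4 (250 mg at t=3 h): 250·exp(−0.06301·2) = 220.398 mg/L
C(5) = 94.866 + 116.580 + 264.881 + 220.398 = 696.726 mg/L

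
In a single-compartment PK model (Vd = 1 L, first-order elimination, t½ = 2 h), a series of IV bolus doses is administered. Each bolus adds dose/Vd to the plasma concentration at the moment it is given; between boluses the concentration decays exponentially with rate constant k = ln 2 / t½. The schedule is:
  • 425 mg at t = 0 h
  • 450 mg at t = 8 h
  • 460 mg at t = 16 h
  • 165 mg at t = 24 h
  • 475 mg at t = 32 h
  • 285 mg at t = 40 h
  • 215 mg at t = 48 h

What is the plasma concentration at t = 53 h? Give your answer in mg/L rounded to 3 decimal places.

k = ln 2 / 2 = 0.34657 per h
Dose 1 (425 mg at t=0 h): 425·exp(−0.34657·53) = 0.000 mg/L
Dose 2 (450 mg at t=8 h): 450·exp(−0.34657·45) = 0.000 mg/L
Dose 3 (460 mg at t=16 h): 460·exp(−0.34657·37) = 0.001 mg/L
Dose 4 (165 mg at t=24 h): 165·exp(−0.34657·29) = 0.007 mg/L
Dose 5 (475 mg at t=32 h): 475·exp(−0.34657·21) = 0.328 mg/L
Dose 6 (285 mg at t=40 h): 285·exp(−0.34657·13) = 3.149 mg/L
Dose 7 (215 mg at t=48 h): 215·exp(−0.34657·5) = 38.007 mg/L
C(53) = 0.000 + 0.000 + 0.001 + 0.007 + 0.328 + 3.149 + 38.007 = 41.492 mg/L

41.492 mg/L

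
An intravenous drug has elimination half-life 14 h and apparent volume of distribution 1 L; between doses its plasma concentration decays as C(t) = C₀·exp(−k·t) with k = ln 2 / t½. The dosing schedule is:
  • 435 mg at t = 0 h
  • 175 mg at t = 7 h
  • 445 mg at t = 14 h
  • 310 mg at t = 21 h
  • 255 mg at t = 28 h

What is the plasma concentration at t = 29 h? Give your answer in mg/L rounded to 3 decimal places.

825.429 mg/L

k = ln 2 / 14 = 0.04951 per h
Dose 1 (435 mg at t=0 h): 435·exp(−0.04951·29) = 103.497 mg/L
Dose 2 (175 mg at t=7 h): 175·exp(−0.04951·22) = 58.883 mg/L
Dose 3 (445 mg at t=14 h): 445·exp(−0.04951·15) = 211.752 mg/L
Dose 4 (310 mg at t=21 h): 310·exp(−0.04951·8) = 208.615 mg/L
Dose 5 (255 mg at t=28 h): 255·exp(−0.04951·1) = 242.682 mg/L
C(29) = 103.497 + 58.883 + 211.752 + 208.615 + 242.682 = 825.429 mg/L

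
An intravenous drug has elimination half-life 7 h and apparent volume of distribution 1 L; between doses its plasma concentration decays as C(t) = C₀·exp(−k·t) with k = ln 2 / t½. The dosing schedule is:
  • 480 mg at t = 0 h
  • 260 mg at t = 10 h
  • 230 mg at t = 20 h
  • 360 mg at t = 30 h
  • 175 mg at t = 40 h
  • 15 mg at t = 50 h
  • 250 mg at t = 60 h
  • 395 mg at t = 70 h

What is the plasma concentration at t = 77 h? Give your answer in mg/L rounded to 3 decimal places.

k = ln 2 / 7 = 0.09902 per h
Dose 1 (480 mg at t=0 h): 480·exp(−0.09902·77) = 0.234 mg/L
Dose 2 (260 mg at t=10 h): 260·exp(−0.09902·67) = 0.342 mg/L
Dose 3 (230 mg at t=20 h): 230·exp(−0.09902·57) = 0.814 mg/L
Dose 4 (360 mg at t=30 h): 360·exp(−0.09902·47) = 3.428 mg/L
Dose 5 (175 mg at t=40 h): 175·exp(−0.09902·37) = 4.486 mg/L
Dose 6 (15 mg at t=50 h): 15·exp(−0.09902·27) = 1.035 mg/L
Dose 7 (250 mg at t=60 h): 250·exp(−0.09902·17) = 46.437 mg/L
Dose 8 (395 mg at t=70 h): 395·exp(−0.09902·7) = 197.500 mg/L
C(77) = 0.234 + 0.342 + 0.814 + 3.428 + 4.486 + 1.035 + 46.437 + 197.500 = 254.277 mg/L

254.277 mg/L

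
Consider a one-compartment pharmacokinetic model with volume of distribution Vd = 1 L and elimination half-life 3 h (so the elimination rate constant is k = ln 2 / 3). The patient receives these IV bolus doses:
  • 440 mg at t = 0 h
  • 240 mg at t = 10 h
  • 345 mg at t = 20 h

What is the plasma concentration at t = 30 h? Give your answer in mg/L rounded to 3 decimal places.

37.020 mg/L

k = ln 2 / 3 = 0.23105 per h
Dose 1 (440 mg at t=0 h): 440·exp(−0.23105·30) = 0.430 mg/L
Dose 2 (240 mg at t=10 h): 240·exp(−0.23105·20) = 2.362 mg/L
Dose 3 (345 mg at t=20 h): 345·exp(−0.23105·10) = 34.228 mg/L
C(30) = 0.430 + 2.362 + 34.228 = 37.020 mg/L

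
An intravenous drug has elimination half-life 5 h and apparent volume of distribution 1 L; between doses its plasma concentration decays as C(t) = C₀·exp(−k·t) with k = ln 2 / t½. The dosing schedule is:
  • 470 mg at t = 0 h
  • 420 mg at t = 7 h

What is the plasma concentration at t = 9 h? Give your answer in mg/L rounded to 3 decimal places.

k = ln 2 / 5 = 0.13863 per h
Dose 1 (470 mg at t=0 h): 470·exp(−0.13863·9) = 134.972 mg/L
Dose 2 (420 mg at t=7 h): 420·exp(−0.13863·2) = 318.300 mg/L
C(9) = 134.972 + 318.300 = 453.273 mg/L

453.273 mg/L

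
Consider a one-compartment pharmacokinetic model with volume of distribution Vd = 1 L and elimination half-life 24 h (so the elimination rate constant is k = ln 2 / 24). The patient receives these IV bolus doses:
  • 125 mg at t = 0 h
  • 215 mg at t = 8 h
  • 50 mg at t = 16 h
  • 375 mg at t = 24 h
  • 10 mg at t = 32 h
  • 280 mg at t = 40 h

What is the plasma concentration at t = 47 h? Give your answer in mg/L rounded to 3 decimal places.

k = ln 2 / 24 = 0.02888 per h
Dose 1 (125 mg at t=0 h): 125·exp(−0.02888·47) = 32.166 mg/L
Dose 2 (215 mg at t=8 h): 215·exp(−0.02888·39) = 69.705 mg/L
Dose 3 (50 mg at t=16 h): 50·exp(−0.02888·31) = 20.424 mg/L
Dose 4 (375 mg at t=24 h): 375·exp(−0.02888·23) = 192.994 mg/L
Dose 5 (10 mg at t=32 h): 10·exp(−0.02888·15) = 6.484 mg/L
Dose 6 (280 mg at t=40 h): 280·exp(−0.02888·7) = 228.748 mg/L
C(47) = 32.166 + 69.705 + 20.424 + 192.994 + 6.484 + 228.748 = 550.521 mg/L

550.521 mg/L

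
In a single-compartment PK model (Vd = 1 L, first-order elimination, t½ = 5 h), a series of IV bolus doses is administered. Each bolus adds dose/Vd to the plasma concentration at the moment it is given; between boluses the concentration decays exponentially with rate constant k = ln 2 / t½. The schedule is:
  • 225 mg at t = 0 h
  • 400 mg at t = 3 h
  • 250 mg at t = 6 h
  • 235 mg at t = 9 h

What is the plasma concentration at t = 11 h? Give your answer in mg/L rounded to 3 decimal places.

k = ln 2 / 5 = 0.13863 per h
Dose 1 (225 mg at t=0 h): 225·exp(−0.13863·11) = 48.968 mg/L
Dose 2 (400 mg at t=3 h): 400·exp(−0.13863·8) = 131.951 mg/L
Dose 3 (250 mg at t=6 h): 250·exp(−0.13863·5) = 125.000 mg/L
Dose 4 (235 mg at t=9 h): 235·exp(−0.13863·2) = 178.097 mg/L
C(11) = 48.968 + 131.951 + 125.000 + 178.097 = 484.016 mg/L

484.016 mg/L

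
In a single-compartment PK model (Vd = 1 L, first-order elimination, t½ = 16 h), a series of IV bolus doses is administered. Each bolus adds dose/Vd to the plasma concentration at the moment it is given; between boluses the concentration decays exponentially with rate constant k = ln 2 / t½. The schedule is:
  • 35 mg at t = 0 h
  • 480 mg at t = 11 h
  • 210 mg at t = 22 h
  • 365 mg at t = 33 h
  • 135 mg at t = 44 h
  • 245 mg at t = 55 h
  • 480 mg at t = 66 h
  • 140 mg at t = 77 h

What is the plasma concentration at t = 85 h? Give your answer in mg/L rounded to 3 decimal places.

471.797 mg/L

k = ln 2 / 16 = 0.04332 per h
Dose 1 (35 mg at t=0 h): 35·exp(−0.04332·85) = 0.881 mg/L
Dose 2 (480 mg at t=11 h): 480·exp(−0.04332·74) = 19.453 mg/L
Dose 3 (210 mg at t=22 h): 210·exp(−0.04332·63) = 13.706 mg/L
Dose 4 (365 mg at t=33 h): 365·exp(−0.04332·52) = 38.366 mg/L
Dose 5 (135 mg at t=44 h): 135·exp(−0.04332·41) = 22.853 mg/L
Dose 6 (245 mg at t=55 h): 245·exp(−0.04332·30) = 66.794 mg/L
Dose 7 (480 mg at t=66 h): 480·exp(−0.04332·19) = 210.750 mg/L
Dose 8 (140 mg at t=77 h): 140·exp(−0.04332·8) = 98.995 mg/L
C(85) = 0.881 + 19.453 + 13.706 + 38.366 + 22.853 + 66.794 + 210.750 + 98.995 = 471.797 mg/L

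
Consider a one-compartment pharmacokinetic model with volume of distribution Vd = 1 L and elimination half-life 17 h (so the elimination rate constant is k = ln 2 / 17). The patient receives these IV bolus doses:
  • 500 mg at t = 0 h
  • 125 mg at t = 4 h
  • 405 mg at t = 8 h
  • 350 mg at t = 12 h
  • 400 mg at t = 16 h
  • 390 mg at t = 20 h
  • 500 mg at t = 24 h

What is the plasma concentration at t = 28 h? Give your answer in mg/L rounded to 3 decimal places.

1519.529 mg/L

k = ln 2 / 17 = 0.04077 per h
Dose 1 (500 mg at t=0 h): 500·exp(−0.04077·28) = 159.645 mg/L
Dose 2 (125 mg at t=4 h): 125·exp(−0.04077·24) = 46.981 mg/L
Dose 3 (405 mg at t=8 h): 405·exp(−0.04077·20) = 179.185 mg/L
Dose 4 (350 mg at t=12 h): 350·exp(−0.04077·16) = 182.283 mg/L
Dose 5 (400 mg at t=16 h): 400·exp(−0.04077·12) = 245.227 mg/L
Dose 6 (390 mg at t=20 h): 390·exp(−0.04077·8) = 281.451 mg/L
Dose 7 (500 mg at t=24 h): 500·exp(−0.04077·4) = 424.756 mg/L
C(28) = 159.645 + 46.981 + 179.185 + 182.283 + 245.227 + 281.451 + 424.756 = 1519.529 mg/L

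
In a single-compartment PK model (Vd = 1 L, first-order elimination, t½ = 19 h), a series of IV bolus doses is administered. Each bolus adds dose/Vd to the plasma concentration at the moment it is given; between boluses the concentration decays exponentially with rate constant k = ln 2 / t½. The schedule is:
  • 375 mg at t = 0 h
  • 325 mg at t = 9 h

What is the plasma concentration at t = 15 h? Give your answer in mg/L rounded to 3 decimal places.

k = ln 2 / 19 = 0.03648 per h
Dose 1 (375 mg at t=0 h): 375·exp(−0.03648·15) = 216.958 mg/L
Dose 2 (325 mg at t=9 h): 325·exp(−0.03648·6) = 261.109 mg/L
C(15) = 216.958 + 261.109 = 478.067 mg/L

478.067 mg/L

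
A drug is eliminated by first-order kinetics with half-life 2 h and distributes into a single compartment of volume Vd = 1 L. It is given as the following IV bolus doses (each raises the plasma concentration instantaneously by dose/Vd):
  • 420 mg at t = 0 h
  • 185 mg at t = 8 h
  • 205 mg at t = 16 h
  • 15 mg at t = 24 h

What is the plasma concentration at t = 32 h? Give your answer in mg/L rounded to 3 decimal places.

1.790 mg/L

k = ln 2 / 2 = 0.34657 per h
Dose 1 (420 mg at t=0 h): 420·exp(−0.34657·32) = 0.006 mg/L
Dose 2 (185 mg at t=8 h): 185·exp(−0.34657·24) = 0.045 mg/L
Dose 3 (205 mg at t=16 h): 205·exp(−0.34657·16) = 0.801 mg/L
Dose 4 (15 mg at t=24 h): 15·exp(−0.34657·8) = 0.938 mg/L
C(32) = 0.006 + 0.045 + 0.801 + 0.938 = 1.790 mg/L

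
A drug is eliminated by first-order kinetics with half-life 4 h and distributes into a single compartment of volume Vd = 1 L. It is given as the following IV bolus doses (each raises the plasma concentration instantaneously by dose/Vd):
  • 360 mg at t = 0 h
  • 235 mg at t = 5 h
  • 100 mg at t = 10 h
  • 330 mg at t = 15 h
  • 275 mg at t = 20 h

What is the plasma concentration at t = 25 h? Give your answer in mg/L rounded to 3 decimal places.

k = ln 2 / 4 = 0.17329 per h
Dose 1 (360 mg at t=0 h): 360·exp(−0.17329·25) = 4.730 mg/L
Dose 2 (235 mg at t=5 h): 235·exp(−0.17329·20) = 7.344 mg/L
Dose 3 (100 mg at t=10 h): 100·exp(−0.17329·15) = 7.433 mg/L
Dose 4 (330 mg at t=15 h): 330·exp(−0.17329·10) = 58.336 mg/L
Dose 5 (275 mg at t=20 h): 275·exp(−0.17329·5) = 115.623 mg/L
C(25) = 4.730 + 7.344 + 7.433 + 58.336 + 115.623 = 193.466 mg/L

193.466 mg/L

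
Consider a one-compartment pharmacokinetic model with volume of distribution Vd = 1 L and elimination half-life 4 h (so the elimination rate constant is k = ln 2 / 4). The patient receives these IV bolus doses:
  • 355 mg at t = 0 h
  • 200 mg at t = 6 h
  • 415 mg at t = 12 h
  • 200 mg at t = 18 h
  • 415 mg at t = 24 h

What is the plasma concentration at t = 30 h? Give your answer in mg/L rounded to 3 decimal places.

195.151 mg/L

k = ln 2 / 4 = 0.17329 per h
Dose 1 (355 mg at t=0 h): 355·exp(−0.17329·30) = 1.961 mg/L
Dose 2 (200 mg at t=6 h): 200·exp(−0.17329·24) = 3.125 mg/L
Dose 3 (415 mg at t=12 h): 415·exp(−0.17329·18) = 18.341 mg/L
Dose 4 (200 mg at t=18 h): 200·exp(−0.17329·12) = 25.000 mg/L
Dose 5 (415 mg at t=24 h): 415·exp(−0.17329·6) = 146.725 mg/L
C(30) = 1.961 + 3.125 + 18.341 + 25.000 + 146.725 = 195.151 mg/L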